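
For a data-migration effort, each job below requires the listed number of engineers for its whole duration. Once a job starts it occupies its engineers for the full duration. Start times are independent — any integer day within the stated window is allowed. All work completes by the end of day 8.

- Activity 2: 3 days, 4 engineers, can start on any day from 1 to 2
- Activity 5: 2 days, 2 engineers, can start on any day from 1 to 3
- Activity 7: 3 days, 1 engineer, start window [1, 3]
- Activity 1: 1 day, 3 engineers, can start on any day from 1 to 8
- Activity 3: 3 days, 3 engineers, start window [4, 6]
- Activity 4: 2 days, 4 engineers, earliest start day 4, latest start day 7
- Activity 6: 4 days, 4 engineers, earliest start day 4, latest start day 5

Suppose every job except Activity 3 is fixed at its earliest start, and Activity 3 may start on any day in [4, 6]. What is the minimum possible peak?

10

Activity 3@4: d1:10  d2:7  d3:5  d4:11  d5:11  d6:7  d7:4  d8:0 → peak 11
Activity 3@5: d1:10  d2:7  d3:5  d4:8  d5:11  d6:7  d7:7  d8:0 → peak 11
Activity 3@6: d1:10  d2:7  d3:5  d4:8  d5:8  d6:7  d7:7  d8:3 → peak 10
Best is Activity 3@6, peak 10.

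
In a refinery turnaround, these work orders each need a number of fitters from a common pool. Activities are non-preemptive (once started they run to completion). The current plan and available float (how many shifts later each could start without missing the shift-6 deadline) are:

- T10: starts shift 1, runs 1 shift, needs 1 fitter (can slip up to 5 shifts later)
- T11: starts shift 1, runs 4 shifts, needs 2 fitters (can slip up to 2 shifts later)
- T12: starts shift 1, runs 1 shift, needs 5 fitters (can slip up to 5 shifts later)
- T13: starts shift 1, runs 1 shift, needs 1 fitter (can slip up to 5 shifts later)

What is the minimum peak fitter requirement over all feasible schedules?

5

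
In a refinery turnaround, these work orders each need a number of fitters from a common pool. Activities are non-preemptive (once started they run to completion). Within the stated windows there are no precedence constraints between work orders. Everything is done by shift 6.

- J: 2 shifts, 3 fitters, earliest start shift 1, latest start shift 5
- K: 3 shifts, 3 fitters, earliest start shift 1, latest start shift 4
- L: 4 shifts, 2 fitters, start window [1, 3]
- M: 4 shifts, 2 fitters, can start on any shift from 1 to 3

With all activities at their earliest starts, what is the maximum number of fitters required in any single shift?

10

Early-start schedule: J@1, K@1, L@1, M@1.
Load per shift: shift 1: 10, shift 2: 10, shift 3: 7, shift 4: 4, shift 5: 0, shift 6: 0.
Peak is 10.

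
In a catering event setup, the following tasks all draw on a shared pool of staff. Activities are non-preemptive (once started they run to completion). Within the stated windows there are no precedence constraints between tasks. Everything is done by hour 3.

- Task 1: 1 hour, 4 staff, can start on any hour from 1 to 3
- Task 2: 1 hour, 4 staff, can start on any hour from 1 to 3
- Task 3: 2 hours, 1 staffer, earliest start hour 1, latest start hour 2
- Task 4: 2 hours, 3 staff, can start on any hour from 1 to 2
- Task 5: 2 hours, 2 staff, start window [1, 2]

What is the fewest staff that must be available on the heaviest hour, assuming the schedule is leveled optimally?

7

Early-start (Task 1@1, Task 2@1, Task 3@1, Task 4@1, Task 5@1) gives peak 14: h1:14  h2:6  h3:0.
Shift Task 2→3, Task 4→2.
Schedule Task 1@1, Task 2@3, Task 3@1, Task 4@2, Task 5@1: h1:7  h2:6  h3:7 — peak 7.
Total staffer-hours = 20 over 3 hours ⇒ peak ≥ ⌈20/3⌉ = 7, so 7 is optimal.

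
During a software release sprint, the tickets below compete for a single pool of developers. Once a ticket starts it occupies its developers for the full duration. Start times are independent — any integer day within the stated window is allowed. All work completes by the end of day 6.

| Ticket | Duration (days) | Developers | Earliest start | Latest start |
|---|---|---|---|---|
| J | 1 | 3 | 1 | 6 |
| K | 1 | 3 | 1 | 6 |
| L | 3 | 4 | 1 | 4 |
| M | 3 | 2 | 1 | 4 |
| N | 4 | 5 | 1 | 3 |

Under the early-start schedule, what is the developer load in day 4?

At early start, day 4 has: N.
Demand: 5 = 5.

5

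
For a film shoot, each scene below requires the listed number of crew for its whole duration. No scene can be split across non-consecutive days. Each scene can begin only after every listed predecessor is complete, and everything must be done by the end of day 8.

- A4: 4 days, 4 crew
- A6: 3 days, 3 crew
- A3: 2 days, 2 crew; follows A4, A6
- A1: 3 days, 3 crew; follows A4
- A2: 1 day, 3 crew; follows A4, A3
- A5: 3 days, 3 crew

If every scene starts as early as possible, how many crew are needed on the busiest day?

10

Early-start schedule: A4@1, A6@1, A3@5, A1@5, A2@7, A5@1.
Load per day: day 1: 10, day 2: 10, day 3: 10, day 4: 4, day 5: 5, day 6: 5, day 7: 6, day 8: 0.
Peak is 10.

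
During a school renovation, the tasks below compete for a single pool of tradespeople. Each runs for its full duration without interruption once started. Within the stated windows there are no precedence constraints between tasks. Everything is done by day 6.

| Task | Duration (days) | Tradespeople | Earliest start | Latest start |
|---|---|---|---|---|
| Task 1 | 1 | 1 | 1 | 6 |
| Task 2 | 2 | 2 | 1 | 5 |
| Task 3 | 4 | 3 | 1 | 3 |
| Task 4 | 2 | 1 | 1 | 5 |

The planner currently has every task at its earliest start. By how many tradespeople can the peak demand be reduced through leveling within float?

Early-start peak: d1:7  d2:6  d3:3  d4:3  d5:0  d6:0 ⇒ 7.
Leveled (Task 1@1, Task 2@1, Task 3@3, Task 4@1): d1:4  d2:3  d3:3  d4:3  d5:3  d6:3 ⇒ 4.
Reduction 7 − 4 = 3.

3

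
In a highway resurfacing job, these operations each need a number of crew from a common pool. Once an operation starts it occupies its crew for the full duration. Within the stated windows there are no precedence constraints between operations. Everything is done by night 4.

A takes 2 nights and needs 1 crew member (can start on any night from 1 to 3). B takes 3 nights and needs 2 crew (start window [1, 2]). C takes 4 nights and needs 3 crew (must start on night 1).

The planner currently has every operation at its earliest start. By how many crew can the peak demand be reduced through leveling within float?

0

Early-start peak: n1:6  n2:6  n3:5  n4:3 ⇒ 6.
Leveled (A@1, B@1, C@1): n1:6  n2:6  n3:5  n4:3 ⇒ 6.
Reduction 6 − 6 = 0.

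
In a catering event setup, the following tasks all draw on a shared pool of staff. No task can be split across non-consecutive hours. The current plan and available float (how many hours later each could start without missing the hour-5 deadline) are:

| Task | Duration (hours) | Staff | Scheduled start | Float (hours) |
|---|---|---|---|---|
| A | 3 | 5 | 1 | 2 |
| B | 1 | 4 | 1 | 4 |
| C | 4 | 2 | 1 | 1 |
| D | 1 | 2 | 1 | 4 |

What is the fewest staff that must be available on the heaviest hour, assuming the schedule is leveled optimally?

7

Early-start (A@1, B@1, C@1, D@1) gives peak 13: h1:13  h2:7  h3:7  h4:2  h5:0.
Shift B→4, D→5.
Schedule A@1, B@4, C@1, D@5: h1:7  h2:7  h3:7  h4:6  h5:2 — peak 7.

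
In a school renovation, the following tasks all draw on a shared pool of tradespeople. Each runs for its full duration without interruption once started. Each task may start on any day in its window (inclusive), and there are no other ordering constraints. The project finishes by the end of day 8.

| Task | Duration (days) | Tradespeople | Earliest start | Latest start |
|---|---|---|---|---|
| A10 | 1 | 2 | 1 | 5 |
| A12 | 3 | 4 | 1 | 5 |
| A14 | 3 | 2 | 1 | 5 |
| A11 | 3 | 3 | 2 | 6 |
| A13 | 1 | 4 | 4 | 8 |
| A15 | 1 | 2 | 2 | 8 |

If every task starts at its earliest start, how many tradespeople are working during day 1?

At early start, day 1 has: A10, A12, A14.
Demand: 2 + 4 + 2 = 8.

8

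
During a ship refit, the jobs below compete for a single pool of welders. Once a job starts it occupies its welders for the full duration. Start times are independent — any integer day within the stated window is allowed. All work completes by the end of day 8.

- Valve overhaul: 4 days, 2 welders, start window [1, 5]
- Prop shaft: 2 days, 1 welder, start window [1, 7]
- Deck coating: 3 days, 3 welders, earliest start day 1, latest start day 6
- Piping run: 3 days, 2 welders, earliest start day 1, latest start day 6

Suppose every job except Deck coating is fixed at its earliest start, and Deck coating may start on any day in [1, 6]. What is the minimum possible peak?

Deck coating@1: d1:8  d2:8  d3:7  d4:2  d5:0  d6:0  d7:0  d8:0 → peak 8
Deck coating@2: d1:5  d2:8  d3:7  d4:5  d5:0  d6:0  d7:0  d8:0 → peak 8
Deck coating@3: d1:5  d2:5  d3:7  d4:5  d5:3  d6:0  d7:0  d8:0 → peak 7
Deck coating@4: d1:5  d2:5  d3:4  d4:5  d5:3  d6:3  d7:0  d8:0 → peak 5
Deck coating@5: d1:5  d2:5  d3:4  d4:2  d5:3  d6:3  d7:3  d8:0 → peak 5
Deck coating@6: d1:5  d2:5  d3:4  d4:2  d5:0  d6:3  d7:3  d8:3 → peak 5
Best is Deck coating@4, peak 5.

5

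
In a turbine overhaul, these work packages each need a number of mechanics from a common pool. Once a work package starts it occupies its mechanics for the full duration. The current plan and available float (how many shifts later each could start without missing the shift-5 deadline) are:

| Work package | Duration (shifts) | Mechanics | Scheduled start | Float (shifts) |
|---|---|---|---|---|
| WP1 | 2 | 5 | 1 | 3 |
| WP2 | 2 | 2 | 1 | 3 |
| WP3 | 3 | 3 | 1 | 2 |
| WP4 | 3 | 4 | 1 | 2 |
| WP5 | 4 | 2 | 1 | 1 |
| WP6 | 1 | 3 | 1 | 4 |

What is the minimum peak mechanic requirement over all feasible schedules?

Early-start (WP1@1, WP2@1, WP3@1, WP4@1, WP5@1, WP6@1) gives peak 19: s1:19  s2:16  s3:9  s4:2  s5:0.
Shift WP3→3, WP4→3, WP6→5.
Schedule WP1@1, WP2@1, WP3@3, WP4@3, WP5@1, WP6@5: s1:9  s2:9  s3:9  s4:9  s5:10 — peak 10.
Total mechanic-shifts = 46 over 5 shifts ⇒ peak ≥ ⌈46/5⌉ = 10, so 10 is optimal.

10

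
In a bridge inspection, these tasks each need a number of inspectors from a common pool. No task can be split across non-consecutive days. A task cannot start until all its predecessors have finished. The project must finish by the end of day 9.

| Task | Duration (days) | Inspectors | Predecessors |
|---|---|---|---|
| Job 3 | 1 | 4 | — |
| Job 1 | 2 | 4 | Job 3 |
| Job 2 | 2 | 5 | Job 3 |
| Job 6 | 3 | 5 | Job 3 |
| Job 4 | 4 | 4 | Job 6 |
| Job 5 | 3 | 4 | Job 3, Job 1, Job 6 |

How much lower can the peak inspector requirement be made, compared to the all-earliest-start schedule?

Early-start peak: d1:4  d2:14  d3:14  d4:5  d5:8  d6:8  d7:8  d8:4  d9:0 ⇒ 14.
Leveled (Job 3@1, Job 1@2, Job 2@5, Job 6@2, Job 4@5, Job 5@7): d1:4  d2:9  d3:9  d4:5  d5:9  d6:9  d7:8  d8:8  d9:4 ⇒ 9.
Reduction 14 − 9 = 5.

5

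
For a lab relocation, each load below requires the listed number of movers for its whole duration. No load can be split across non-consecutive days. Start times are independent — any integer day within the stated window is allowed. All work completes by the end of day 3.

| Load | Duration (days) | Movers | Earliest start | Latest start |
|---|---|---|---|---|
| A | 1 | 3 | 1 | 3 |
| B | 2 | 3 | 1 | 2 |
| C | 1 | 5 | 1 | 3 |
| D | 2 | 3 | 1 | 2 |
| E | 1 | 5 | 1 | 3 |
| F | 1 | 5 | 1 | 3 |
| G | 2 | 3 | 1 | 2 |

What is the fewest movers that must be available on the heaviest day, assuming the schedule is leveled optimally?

Early-start (A@1, B@1, C@1, D@1, E@1, F@1, G@1) gives peak 27: d1:27  d2:9  d3:0.
Shift A→2, E→3, F→3, G→2.
Schedule A@2, B@1, C@1, D@1, E@3, F@3, G@2: d1:11  d2:12  d3:13 — peak 13.

13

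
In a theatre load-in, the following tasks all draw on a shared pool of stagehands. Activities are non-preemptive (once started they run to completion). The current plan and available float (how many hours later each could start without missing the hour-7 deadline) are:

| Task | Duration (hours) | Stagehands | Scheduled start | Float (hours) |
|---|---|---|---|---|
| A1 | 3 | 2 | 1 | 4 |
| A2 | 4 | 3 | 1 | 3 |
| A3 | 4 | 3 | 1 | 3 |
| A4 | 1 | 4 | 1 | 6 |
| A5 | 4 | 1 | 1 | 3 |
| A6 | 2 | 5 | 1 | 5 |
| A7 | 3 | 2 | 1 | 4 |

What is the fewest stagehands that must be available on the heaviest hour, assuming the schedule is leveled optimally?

8

Early-start (A1@1, A2@1, A3@1, A4@1, A5@1, A6@1, A7@1) gives peak 20: h1:20  h2:16  h3:11  h4:7  h5:0  h6:0  h7:0.
Shift A4→5, A5→4, A6→6, A7→5.
Schedule A1@1, A2@1, A3@1, A4@5, A5@4, A6@6, A7@5: h1:8  h2:8  h3:8  h4:7  h5:7  h6:8  h7:8 — peak 8.
Total stagehand-hours = 54 over 7 hours ⇒ peak ≥ ⌈54/7⌉ = 8, so 8 is optimal.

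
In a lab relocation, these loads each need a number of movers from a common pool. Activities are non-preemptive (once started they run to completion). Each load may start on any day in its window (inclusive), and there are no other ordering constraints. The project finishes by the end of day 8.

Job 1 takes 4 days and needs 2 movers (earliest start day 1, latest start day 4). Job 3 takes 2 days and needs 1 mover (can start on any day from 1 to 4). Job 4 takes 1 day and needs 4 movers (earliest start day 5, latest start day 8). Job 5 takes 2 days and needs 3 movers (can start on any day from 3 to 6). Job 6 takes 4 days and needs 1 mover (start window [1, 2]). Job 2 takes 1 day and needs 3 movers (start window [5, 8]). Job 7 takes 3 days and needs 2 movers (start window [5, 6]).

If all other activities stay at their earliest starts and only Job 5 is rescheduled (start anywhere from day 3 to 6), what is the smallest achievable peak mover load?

Job 5@3: d1:4  d2:4  d3:6  d4:6  d5:9  d6:2  d7:2  d8:0 → peak 9
Job 5@4: d1:4  d2:4  d3:3  d4:6  d5:12  d6:2  d7:2  d8:0 → peak 12
Job 5@5: d1:4  d2:4  d3:3  d4:3  d5:12  d6:5  d7:2  d8:0 → peak 12
Job 5@6: d1:4  d2:4  d3:3  d4:3  d5:9  d6:5  d7:5  d8:0 → peak 9
Best is Job 5@3, peak 9.

9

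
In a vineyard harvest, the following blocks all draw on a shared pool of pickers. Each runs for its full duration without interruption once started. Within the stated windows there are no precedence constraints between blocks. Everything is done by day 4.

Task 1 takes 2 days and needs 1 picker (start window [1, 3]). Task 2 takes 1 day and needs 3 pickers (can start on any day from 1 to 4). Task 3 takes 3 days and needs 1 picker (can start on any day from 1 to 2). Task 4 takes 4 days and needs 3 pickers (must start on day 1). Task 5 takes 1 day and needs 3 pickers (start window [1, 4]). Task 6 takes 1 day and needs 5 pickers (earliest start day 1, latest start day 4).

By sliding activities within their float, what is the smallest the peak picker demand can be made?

Early-start (Task 1@1, Task 2@1, Task 3@1, Task 4@1, Task 5@1, Task 6@1) gives peak 16: d1:16  d2:5  d3:4  d4:3.
Shift Task 5→2, Task 6→4.
Schedule Task 1@1, Task 2@1, Task 3@1, Task 4@1, Task 5@2, Task 6@4: d1:8  d2:8  d3:4  d4:8 — peak 8.

8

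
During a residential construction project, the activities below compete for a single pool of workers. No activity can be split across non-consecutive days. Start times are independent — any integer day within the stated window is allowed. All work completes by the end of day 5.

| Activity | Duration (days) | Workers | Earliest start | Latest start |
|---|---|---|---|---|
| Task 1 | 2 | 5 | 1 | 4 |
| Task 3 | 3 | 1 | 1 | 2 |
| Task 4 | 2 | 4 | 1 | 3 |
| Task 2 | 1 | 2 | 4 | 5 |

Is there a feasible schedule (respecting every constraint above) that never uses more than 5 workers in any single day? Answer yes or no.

The minimum achievable peak is 6; 5 < 6, so no feasible schedule stays within the cap.

no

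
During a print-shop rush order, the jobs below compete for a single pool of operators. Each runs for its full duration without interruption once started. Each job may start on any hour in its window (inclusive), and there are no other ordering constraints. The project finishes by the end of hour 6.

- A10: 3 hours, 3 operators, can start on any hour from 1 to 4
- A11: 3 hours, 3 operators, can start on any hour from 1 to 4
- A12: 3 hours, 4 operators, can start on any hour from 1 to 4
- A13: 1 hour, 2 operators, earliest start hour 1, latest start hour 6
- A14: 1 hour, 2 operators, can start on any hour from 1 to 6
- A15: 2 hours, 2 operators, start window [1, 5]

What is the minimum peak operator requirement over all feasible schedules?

Early-start (A10@1, A11@1, A12@1, A13@1, A14@1, A15@1) gives peak 16: h1:16  h2:12  h3:10  h4:0  h5:0  h6:0.
Shift A11→2, A12→4, A15→5.
Schedule A10@1, A11@2, A12@4, A13@1, A14@1, A15@5: h1:7  h2:6  h3:6  h4:7  h5:6  h6:6 — peak 7.
Total operator-hours = 38 over 6 hours ⇒ peak ≥ ⌈38/6⌉ = 7, so 7 is optimal.

7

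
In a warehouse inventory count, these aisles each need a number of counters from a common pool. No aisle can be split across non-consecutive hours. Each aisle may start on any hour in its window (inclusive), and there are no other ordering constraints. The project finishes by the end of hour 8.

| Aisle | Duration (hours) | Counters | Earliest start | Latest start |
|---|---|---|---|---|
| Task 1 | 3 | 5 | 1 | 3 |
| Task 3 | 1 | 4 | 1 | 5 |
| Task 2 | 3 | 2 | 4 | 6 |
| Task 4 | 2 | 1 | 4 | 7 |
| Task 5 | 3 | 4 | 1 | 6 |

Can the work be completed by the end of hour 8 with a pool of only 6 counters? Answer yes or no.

yes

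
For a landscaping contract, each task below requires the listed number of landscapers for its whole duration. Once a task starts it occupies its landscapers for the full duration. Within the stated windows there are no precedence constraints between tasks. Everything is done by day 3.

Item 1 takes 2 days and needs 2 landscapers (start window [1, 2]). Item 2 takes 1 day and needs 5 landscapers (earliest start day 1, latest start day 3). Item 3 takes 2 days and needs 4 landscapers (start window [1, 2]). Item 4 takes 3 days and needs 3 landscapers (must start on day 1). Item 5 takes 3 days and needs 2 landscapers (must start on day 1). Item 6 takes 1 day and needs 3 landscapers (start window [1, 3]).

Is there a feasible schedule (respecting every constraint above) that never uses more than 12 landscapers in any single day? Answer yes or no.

yes

Schedule Item 1@1, Item 2@1, Item 3@2, Item 4@1, Item 5@1, Item 6@3: d1:12  d2:11  d3:12 — peak 12 ≤ 12.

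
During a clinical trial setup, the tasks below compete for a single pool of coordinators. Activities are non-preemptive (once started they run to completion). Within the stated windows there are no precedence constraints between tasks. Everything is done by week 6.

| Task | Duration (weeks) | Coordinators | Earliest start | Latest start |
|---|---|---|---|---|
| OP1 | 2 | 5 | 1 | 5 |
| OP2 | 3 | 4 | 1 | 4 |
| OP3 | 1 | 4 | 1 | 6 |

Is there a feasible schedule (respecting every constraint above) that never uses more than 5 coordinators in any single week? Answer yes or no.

Schedule OP1@1, OP2@3, OP3@6: w1:5  w2:5  w3:4  w4:4  w5:4  w6:4 — peak 5 ≤ 5.

yes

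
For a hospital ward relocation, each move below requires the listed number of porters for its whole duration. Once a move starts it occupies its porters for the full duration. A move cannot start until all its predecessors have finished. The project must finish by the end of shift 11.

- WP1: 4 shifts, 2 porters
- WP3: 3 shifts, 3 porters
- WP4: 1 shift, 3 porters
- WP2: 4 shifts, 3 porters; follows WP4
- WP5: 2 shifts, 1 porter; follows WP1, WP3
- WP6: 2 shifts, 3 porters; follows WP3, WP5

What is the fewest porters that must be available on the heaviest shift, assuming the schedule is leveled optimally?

5

Early-start (WP1@1, WP3@1, WP4@1, WP2@2, WP5@5, WP6@7) gives peak 8: s1:8  s2:8  s3:8  s4:5  s5:4  s6:1  s7:3  s8:3  s9:0  s10:0  s11:0.
Shift WP4→4, WP2→5, WP6→9.
Schedule WP1@1, WP3@1, WP4@4, WP2@5, WP5@5, WP6@9: s1:5  s2:5  s3:5  s4:5  s5:4  s6:4  s7:3  s8:3  s9:3  s10:3  s11:0 — peak 5.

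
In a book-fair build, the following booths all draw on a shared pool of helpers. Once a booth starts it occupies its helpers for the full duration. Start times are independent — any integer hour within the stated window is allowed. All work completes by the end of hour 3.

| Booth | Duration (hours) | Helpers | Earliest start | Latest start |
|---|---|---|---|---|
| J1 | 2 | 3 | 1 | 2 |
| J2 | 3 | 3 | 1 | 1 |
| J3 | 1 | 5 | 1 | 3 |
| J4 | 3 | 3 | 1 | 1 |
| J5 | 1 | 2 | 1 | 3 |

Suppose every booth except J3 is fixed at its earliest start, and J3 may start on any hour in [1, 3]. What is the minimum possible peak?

11

J3@1: h1:16  h2:9  h3:6 → peak 16
J3@2: h1:11  h2:14  h3:6 → peak 14
J3@3: h1:11  h2:9  h3:11 → peak 11
Best is J3@3, peak 11.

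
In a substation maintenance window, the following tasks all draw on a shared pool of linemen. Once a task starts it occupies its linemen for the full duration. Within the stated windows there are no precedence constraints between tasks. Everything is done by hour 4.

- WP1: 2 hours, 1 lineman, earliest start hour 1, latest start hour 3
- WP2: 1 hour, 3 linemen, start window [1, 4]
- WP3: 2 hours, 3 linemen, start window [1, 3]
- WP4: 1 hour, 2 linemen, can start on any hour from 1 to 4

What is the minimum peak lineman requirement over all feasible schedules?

4

Early-start (WP1@1, WP2@1, WP3@1, WP4@1) gives peak 9: h1:9  h2:4  h3:0  h4:0.
Shift WP3→2, WP4→4.
Schedule WP1@1, WP2@1, WP3@2, WP4@4: h1:4  h2:4  h3:3  h4:2 — peak 4.
Total lineman-hours = 13 over 4 hours ⇒ peak ≥ ⌈13/4⌉ = 4, so 4 is optimal.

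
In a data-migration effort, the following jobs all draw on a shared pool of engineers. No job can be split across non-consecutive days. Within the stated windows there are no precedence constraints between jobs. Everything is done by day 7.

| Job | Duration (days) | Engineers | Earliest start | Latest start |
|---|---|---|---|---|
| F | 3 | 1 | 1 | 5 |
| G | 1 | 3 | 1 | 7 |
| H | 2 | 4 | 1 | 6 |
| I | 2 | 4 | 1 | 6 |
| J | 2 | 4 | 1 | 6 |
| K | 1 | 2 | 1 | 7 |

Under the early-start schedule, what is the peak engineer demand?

18

Early-start schedule: F@1, G@1, H@1, I@1, J@1, K@1.
Load per day: day 1: 18, day 2: 13, day 3: 1, day 4: 0, day 5: 0, day 6: 0, day 7: 0.
Peak is 18.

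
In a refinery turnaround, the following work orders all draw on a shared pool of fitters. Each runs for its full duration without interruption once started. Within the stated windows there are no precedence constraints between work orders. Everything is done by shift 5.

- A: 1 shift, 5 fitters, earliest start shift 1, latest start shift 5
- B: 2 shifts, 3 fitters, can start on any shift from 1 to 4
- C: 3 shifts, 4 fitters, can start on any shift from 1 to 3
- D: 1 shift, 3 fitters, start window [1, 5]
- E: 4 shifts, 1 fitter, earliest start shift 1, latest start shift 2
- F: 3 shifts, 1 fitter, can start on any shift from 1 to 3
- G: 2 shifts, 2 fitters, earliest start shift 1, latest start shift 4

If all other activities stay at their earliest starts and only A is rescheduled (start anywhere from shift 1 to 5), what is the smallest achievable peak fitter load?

A@1: s1:19  s2:11  s3:6  s4:1  s5:0 → peak 19
A@2: s1:14  s2:16  s3:6  s4:1  s5:0 → peak 16
A@3: s1:14  s2:11  s3:11  s4:1  s5:0 → peak 14
A@4: s1:14  s2:11  s3:6  s4:6  s5:0 → peak 14
A@5: s1:14  s2:11  s3:6  s4:1  s5:5 → peak 14
Best is A@3, peak 14.

14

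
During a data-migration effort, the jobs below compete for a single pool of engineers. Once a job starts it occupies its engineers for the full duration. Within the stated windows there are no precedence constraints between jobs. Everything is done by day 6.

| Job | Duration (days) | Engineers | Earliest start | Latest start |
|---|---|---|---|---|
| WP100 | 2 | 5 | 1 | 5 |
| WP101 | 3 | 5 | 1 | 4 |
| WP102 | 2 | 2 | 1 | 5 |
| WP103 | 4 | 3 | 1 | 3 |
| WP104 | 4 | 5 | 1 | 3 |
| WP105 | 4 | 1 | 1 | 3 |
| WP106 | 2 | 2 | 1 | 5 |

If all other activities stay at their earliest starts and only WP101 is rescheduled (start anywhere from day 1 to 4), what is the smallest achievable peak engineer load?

WP101@1: d1:23  d2:23  d3:14  d4:9  d5:0  d6:0 → peak 23
WP101@2: d1:18  d2:23  d3:14  d4:14  d5:0  d6:0 → peak 23
WP101@3: d1:18  d2:18  d3:14  d4:14  d5:5  d6:0 → peak 18
WP101@4: d1:18  d2:18  d3:9  d4:14  d5:5  d6:5 → peak 18
Best is WP101@3, peak 18.

18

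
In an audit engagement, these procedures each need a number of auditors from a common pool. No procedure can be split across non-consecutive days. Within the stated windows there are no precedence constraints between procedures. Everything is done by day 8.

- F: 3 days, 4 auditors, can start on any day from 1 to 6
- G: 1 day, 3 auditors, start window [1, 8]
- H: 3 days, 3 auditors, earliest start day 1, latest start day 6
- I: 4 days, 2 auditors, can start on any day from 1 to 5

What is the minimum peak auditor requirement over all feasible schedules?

5

Early-start (F@1, G@1, H@1, I@1) gives peak 12: d1:12  d2:9  d3:9  d4:2  d5:0  d6:0  d7:0  d8:0.
Shift G→4, H→5, I→4.
Schedule F@1, G@4, H@5, I@4: d1:4  d2:4  d3:4  d4:5  d5:5  d6:5  d7:5  d8:0 — peak 5.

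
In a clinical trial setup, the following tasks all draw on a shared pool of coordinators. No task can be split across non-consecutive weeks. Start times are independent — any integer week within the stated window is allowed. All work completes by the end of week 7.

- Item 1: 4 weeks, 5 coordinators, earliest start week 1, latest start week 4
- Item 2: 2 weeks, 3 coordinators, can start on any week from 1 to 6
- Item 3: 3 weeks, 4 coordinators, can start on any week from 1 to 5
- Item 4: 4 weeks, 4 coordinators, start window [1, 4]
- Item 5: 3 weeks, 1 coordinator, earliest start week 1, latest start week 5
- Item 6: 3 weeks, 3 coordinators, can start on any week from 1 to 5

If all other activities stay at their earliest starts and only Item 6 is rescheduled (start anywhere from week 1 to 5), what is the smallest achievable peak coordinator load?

17

Item 6@1: w1:20  w2:20  w3:17  w4:9  w5:0  w6:0  w7:0 → peak 20
Item 6@2: w1:17  w2:20  w3:17  w4:12  w5:0  w6:0  w7:0 → peak 20
Item 6@3: w1:17  w2:17  w3:17  w4:12  w5:3  w6:0  w7:0 → peak 17
Item 6@4: w1:17  w2:17  w3:14  w4:12  w5:3  w6:3  w7:0 → peak 17
Item 6@5: w1:17  w2:17  w3:14  w4:9  w5:3  w6:3  w7:3 → peak 17
Best is Item 6@3, peak 17.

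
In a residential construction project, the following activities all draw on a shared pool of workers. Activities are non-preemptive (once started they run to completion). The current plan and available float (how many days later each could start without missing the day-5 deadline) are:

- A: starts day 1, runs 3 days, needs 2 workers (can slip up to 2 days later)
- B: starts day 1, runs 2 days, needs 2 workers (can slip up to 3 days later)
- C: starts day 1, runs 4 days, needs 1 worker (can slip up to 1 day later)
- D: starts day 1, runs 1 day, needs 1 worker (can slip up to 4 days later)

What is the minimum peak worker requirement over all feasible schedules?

3

Early-start (A@1, B@1, C@1, D@1) gives peak 6: d1:6  d2:5  d3:3  d4:1  d5:0.
Shift B→4, D→5.
Schedule A@1, B@4, C@1, D@5: d1:3  d2:3  d3:3  d4:3  d5:3 — peak 3.
Total worker-days = 15 over 5 days ⇒ peak ≥ ⌈15/5⌉ = 3, so 3 is optimal.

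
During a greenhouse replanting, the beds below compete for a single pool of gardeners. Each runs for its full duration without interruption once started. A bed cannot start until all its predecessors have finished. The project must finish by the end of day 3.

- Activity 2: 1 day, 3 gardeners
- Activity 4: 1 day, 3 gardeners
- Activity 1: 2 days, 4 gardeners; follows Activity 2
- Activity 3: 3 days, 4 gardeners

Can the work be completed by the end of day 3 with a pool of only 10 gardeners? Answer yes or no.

Schedule Activity 2@1, Activity 4@1, Activity 1@2, Activity 3@1: d1:10  d2:8  d3:8 — peak 10 ≤ 10.

yes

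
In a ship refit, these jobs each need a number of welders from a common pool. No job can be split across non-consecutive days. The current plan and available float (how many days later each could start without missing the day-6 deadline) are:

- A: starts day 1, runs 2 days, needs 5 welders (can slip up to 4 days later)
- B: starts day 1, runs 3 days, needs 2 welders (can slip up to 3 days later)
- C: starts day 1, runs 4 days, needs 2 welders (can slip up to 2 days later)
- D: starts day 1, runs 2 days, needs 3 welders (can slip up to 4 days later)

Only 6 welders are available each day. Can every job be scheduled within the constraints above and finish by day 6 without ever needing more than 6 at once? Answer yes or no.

no

The minimum achievable peak is 7; 6 < 7, so no feasible schedule stays within the cap.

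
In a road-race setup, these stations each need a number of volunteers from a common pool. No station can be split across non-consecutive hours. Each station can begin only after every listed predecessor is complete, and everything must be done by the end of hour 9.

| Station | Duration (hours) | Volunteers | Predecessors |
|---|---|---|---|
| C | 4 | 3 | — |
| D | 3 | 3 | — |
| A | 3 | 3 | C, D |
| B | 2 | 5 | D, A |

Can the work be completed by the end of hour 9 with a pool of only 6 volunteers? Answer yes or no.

Schedule C@1, D@1, A@5, B@8: h1:6  h2:6  h3:6  h4:3  h5:3  h6:3  h7:3  h8:5  h9:5 — peak 6 ≤ 6.

yes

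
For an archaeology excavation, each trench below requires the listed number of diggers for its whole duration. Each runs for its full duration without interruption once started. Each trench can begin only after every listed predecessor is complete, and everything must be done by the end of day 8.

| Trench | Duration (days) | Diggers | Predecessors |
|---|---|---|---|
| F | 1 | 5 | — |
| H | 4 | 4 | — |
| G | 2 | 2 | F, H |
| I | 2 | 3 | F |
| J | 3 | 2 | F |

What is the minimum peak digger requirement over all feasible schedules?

6

Early-start (F@1, H@1, G@5, I@2, J@2) gives peak 9: d1:9  d2:9  d3:9  d4:6  d5:2  d6:2  d7:0  d8:0.
Shift H→2, G→6, I→6.
Schedule F@1, H@2, G@6, I@6, J@2: d1:5  d2:6  d3:6  d4:6  d5:4  d6:5  d7:5  d8:0 — peak 6.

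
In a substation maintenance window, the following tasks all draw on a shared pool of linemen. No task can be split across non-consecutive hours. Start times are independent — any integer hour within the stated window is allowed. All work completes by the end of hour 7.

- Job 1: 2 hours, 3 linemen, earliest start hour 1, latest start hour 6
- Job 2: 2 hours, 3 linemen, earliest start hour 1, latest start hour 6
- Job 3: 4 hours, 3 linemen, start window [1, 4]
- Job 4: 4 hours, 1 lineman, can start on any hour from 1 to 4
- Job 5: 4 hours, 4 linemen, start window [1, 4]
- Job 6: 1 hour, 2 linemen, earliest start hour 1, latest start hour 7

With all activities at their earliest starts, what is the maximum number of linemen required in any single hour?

Early-start schedule: Job 1@1, Job 2@1, Job 3@1, Job 4@1, Job 5@1, Job 6@1.
Load per hour: hour 1: 16, hour 2: 14, hour 3: 8, hour 4: 8, hour 5: 0, hour 6: 0, hour 7: 0.
Peak is 16.

16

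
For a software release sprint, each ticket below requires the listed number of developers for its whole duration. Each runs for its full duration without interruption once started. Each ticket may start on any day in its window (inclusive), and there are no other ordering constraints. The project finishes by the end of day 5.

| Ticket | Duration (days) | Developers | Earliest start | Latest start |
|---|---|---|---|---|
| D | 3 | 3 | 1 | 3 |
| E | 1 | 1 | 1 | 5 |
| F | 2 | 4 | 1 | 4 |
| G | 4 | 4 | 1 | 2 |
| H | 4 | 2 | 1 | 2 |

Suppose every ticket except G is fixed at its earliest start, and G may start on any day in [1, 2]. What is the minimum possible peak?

G@1: d1:14  d2:13  d3:9  d4:6  d5:0 → peak 14
G@2: d1:10  d2:13  d3:9  d4:6  d5:4 → peak 13
Best is G@2, peak 13.

13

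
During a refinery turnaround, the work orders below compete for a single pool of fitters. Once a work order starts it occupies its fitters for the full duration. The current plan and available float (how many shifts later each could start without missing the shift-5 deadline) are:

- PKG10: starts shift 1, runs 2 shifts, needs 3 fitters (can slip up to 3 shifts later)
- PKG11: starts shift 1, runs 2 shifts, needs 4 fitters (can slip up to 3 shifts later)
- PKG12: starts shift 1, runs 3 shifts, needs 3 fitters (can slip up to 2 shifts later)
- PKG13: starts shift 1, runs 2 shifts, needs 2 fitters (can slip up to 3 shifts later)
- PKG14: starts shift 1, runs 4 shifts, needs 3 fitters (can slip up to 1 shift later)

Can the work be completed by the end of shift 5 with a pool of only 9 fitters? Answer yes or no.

yes

Schedule PKG10@1, PKG11@4, PKG12@1, PKG13@3, PKG14@1: s1:9  s2:9  s3:8  s4:9  s5:4 — peak 9 ≤ 9.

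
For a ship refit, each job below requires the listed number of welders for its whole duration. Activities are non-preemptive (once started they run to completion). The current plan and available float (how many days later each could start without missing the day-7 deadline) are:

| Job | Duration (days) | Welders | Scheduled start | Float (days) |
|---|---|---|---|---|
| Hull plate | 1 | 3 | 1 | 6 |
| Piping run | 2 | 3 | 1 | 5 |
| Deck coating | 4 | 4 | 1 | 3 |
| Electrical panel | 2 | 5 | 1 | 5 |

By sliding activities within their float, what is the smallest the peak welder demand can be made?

Early-start (Hull plate@1, Piping run@1, Deck coating@1, Electrical panel@1) gives peak 15: d1:15  d2:12  d3:4  d4:4  d5:0  d6:0  d7:0.
Shift Deck coating→2, Electrical panel→6.
Schedule Hull plate@1, Piping run@1, Deck coating@2, Electrical panel@6: d1:6  d2:7  d3:4  d4:4  d5:4  d6:5  d7:5 — peak 7.

7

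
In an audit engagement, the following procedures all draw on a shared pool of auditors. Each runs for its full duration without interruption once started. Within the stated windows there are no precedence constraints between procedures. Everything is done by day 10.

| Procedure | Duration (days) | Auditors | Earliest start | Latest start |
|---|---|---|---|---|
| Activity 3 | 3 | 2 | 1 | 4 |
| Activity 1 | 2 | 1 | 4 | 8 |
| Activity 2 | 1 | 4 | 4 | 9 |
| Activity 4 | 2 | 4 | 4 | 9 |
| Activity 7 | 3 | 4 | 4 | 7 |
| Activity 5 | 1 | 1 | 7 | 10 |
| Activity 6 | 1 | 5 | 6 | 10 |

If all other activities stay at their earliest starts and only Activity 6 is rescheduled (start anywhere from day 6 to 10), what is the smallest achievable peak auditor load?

Activity 6@6: d1:2  d2:2  d3:2  d4:13  d5:9  d6:9  d7:1  d8:0  d9:0  d10:0 → peak 13
Activity 6@7: d1:2  d2:2  d3:2  d4:13  d5:9  d6:4  d7:6  d8:0  d9:0  d10:0 → peak 13
Activity 6@8: d1:2  d2:2  d3:2  d4:13  d5:9  d6:4  d7:1  d8:5  d9:0  d10:0 → peak 13
Activity 6@9: d1:2  d2:2  d3:2  d4:13  d5:9  d6:4  d7:1  d8:0  d9:5  d10:0 → peak 13
Activity 6@10: d1:2  d2:2  d3:2  d4:13  d5:9  d6:4  d7:1  d8:0  d9:0  d10:5 → peak 13
Best is Activity 6@6, peak 13.

13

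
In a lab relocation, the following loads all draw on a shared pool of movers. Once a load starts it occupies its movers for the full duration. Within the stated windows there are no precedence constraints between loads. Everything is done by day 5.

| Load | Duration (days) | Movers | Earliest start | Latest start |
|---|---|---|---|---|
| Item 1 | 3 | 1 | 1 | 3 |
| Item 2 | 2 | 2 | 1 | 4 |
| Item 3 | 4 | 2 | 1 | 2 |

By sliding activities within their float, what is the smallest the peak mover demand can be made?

4

Early-start (Item 1@1, Item 2@1, Item 3@1) gives peak 5: d1:5  d2:5  d3:3  d4:2  d5:0.
Shift Item 2→4.
Schedule Item 1@1, Item 2@4, Item 3@1: d1:3  d2:3  d3:3  d4:4  d5:2 — peak 4.
No arrangement of the 24 feasible schedules does better.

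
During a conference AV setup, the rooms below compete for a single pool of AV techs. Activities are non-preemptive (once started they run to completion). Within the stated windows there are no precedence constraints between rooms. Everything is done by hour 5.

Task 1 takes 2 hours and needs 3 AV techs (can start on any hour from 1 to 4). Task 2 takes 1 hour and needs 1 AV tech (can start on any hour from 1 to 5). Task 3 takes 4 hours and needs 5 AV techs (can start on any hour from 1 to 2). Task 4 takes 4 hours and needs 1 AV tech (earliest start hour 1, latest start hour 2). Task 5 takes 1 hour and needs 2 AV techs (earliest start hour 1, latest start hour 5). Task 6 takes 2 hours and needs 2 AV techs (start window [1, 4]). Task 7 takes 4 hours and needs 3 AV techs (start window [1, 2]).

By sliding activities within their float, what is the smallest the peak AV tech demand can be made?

12

Early-start (Task 1@1, Task 2@1, Task 3@1, Task 4@1, Task 5@1, Task 6@1, Task 7@1) gives peak 17: h1:17  h2:14  h3:9  h4:9  h5:0.
Shift Task 6→3, Task 7→2.
Schedule Task 1@1, Task 2@1, Task 3@1, Task 4@1, Task 5@1, Task 6@3, Task 7@2: h1:12  h2:12  h3:11  h4:11  h5:3 — peak 12.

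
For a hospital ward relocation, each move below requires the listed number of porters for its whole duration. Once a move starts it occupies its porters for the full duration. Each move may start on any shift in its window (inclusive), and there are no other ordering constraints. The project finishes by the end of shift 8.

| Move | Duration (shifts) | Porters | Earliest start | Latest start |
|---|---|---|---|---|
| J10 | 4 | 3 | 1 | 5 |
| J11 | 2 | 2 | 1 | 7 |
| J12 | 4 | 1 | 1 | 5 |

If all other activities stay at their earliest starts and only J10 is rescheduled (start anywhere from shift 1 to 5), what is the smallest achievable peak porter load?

3

J10@1: s1:6  s2:6  s3:4  s4:4  s5:0  s6:0  s7:0  s8:0 → peak 6
J10@2: s1:3  s2:6  s3:4  s4:4  s5:3  s6:0  s7:0  s8:0 → peak 6
J10@3: s1:3  s2:3  s3:4  s4:4  s5:3  s6:3  s7:0  s8:0 → peak 4
J10@4: s1:3  s2:3  s3:1  s4:4  s5:3  s6:3  s7:3  s8:0 → peak 4
J10@5: s1:3  s2:3  s3:1  s4:1  s5:3  s6:3  s7:3  s8:3 → peak 3
Best is J10@5, peak 3.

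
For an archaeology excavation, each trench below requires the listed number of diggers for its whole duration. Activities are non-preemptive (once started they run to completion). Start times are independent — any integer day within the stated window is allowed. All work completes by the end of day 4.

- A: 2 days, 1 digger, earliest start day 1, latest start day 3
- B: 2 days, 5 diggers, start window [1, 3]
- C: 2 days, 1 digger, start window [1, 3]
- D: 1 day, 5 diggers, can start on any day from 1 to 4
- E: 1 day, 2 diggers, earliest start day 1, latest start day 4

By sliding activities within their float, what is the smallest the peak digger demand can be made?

6

Early-start (A@1, B@1, C@1, D@1, E@1) gives peak 14: d1:14  d2:7  d3:0  d4:0.
Shift C→3, D→3, E→4.
Schedule A@1, B@1, C@3, D@3, E@4: d1:6  d2:6  d3:6  d4:3 — peak 6.
Total digger-days = 21 over 4 days ⇒ peak ≥ ⌈21/4⌉ = 6, so 6 is optimal.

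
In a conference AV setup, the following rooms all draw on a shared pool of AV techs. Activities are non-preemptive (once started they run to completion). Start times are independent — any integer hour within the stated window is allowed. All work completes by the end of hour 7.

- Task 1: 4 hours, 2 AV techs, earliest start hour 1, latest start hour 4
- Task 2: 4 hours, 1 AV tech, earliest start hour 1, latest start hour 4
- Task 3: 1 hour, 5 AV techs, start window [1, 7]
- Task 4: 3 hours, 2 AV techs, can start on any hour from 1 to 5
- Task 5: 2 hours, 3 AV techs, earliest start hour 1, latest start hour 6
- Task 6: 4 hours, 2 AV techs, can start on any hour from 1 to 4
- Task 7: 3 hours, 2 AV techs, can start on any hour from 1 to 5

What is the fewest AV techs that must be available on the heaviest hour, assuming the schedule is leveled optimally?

Early-start (Task 1@1, Task 2@1, Task 3@1, Task 4@1, Task 5@1, Task 6@1, Task 7@1) gives peak 17: h1:17  h2:12  h3:9  h4:5  h5:0  h6:0  h7:0.
Shift Task 3→5, Task 5→6, Task 7→4.
Schedule Task 1@1, Task 2@1, Task 3@5, Task 4@1, Task 5@6, Task 6@1, Task 7@4: h1:7  h2:7  h3:7  h4:7  h5:7  h6:5  h7:3 — peak 7.
Total AV tech-hours = 43 over 7 hours ⇒ peak ≥ ⌈43/7⌉ = 7, so 7 is optimal.

7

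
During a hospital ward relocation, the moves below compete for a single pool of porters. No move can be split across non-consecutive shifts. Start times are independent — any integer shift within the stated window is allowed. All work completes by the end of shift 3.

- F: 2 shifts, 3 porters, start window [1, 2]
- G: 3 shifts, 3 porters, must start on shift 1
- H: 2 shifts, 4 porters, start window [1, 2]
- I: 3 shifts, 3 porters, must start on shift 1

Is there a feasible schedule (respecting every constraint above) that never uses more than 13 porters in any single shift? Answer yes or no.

yes

Schedule F@1, G@1, H@1, I@1: s1:13  s2:13  s3:6 — peak 13 ≤ 13.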